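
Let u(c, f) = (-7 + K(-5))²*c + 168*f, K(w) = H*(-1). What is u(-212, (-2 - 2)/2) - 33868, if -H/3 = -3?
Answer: -88476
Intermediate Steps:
H = 9 (H = -3*(-3) = 9)
K(w) = -9 (K(w) = 9*(-1) = -9)
u(c, f) = 168*f + 256*c (u(c, f) = (-7 - 9)²*c + 168*f = (-16)²*c + 168*f = 256*c + 168*f = 168*f + 256*c)
u(-212, (-2 - 2)/2) - 33868 = (168*((-2 - 2)/2) + 256*(-212)) - 33868 = (168*((½)*(-4)) - 54272) - 33868 = (168*(-2) - 54272) - 33868 = (-336 - 54272) - 33868 = -54608 - 33868 = -88476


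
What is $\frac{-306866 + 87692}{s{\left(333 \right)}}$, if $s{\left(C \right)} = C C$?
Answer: $- \frac{73058}{36963} \approx -1.9765$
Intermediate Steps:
$s{\left(C \right)} = C^{2}$
$\frac{-306866 + 87692}{s{\left(333 \right)}} = \frac{-306866 + 87692}{333^{2}} = - \frac{219174}{110889} = \left(-219174\right) \frac{1}{110889} = - \frac{73058}{36963}$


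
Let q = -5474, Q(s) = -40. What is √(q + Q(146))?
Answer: I*√5514 ≈ 74.256*I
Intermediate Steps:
√(q + Q(146)) = √(-5474 - 40) = √(-5514) = I*√5514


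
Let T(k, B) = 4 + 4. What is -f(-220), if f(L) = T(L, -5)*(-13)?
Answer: 104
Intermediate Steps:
T(k, B) = 8
f(L) = -104 (f(L) = 8*(-13) = -104)
-f(-220) = -1*(-104) = 104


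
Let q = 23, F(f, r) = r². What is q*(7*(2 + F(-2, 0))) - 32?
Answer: 290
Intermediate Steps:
q*(7*(2 + F(-2, 0))) - 32 = 23*(7*(2 + 0²)) - 32 = 23*(7*(2 + 0)) - 32 = 23*(7*2) - 32 = 23*14 - 32 = 322 - 32 = 290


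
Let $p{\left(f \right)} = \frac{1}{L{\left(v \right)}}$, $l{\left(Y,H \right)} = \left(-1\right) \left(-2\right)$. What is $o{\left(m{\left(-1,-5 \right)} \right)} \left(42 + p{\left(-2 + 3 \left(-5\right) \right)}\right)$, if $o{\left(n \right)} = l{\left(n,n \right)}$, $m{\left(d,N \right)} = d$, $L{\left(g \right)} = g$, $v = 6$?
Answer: $\frac{253}{3} \approx 84.333$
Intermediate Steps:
$l{\left(Y,H \right)} = 2$
$o{\left(n \right)} = 2$
$p{\left(f \right)} = \frac{1}{6}$
$o{\left(m{\left(-1,-5 \right)} \right)} \left(42 + p{\left(-2 + 3 \left(-5\right) \right)}\right) = 2 \left(42 + \frac{1}{6}\right) = 2 \cdot \frac{253}{6} = \frac{253}{3}$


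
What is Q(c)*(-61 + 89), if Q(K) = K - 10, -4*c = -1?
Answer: -273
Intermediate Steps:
c = ¼ (c = -¼*(-1) = ¼ ≈ 0.25000)
Q(K) = -10 + K
Q(c)*(-61 + 89) = (-10 + ¼)*(-61 + 89) = -39/4*28 = -273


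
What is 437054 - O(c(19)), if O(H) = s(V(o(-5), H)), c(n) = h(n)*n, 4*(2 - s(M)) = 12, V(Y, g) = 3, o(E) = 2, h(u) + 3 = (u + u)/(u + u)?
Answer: 437055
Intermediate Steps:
h(u) = -2 (h(u) = -3 + (u + u)/(u + u) = -3 + (2*u)/((2*u)) = -3 + (2*u)*(1/(2*u)) = -3 + 1 = -2)
s(M) = -1 (s(M) = 2 - ¼*12 = 2 - 3 = -1)
c(n) = -2*n
O(H) = -1
437054 - O(c(19)) = 437054 - 1*(-1) = 437054 + 1 = 437055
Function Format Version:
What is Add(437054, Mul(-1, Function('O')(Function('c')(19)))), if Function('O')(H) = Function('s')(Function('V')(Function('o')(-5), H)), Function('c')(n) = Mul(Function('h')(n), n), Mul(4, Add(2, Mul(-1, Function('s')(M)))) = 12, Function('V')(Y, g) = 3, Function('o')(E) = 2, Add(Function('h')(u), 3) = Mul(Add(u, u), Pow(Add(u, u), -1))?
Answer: 437055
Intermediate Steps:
Function('h')(u) = -2 (Function('h')(u) = Add(-3, Mul(Add(u, u), Pow(Add(u, u), -1))) = Add(-3, Mul(Mul(2, u), Pow(Mul(2, u), -1))) = Add(-3, Mul(Mul(2, u), Mul(Rational(1, 2), Pow(u, -1)))) = Add(-3, 1) = -2)
Function('s')(M) = -1 (Function('s')(M) = Add(2, Mul(Rational(-1, 4), 12)) = Add(2, -3) = -1)
Function('c')(n) = Mul(-2, n)
Function('O')(H) = -1
Add(437054, Mul(-1, Function('O')(Function('c')(19)))) = Add(437054, Mul(-1, -1)) = Add(437054, 1) = 437055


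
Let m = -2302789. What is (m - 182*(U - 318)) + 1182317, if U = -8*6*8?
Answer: -992708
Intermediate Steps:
U = -384 (U = -48*8 = -384)
(m - 182*(U - 318)) + 1182317 = (-2302789 - 182*(-384 - 318)) + 1182317 = (-2302789 - 182*(-702)) + 1182317 = (-2302789 + 127764) + 1182317 = -2175025 + 1182317 = -992708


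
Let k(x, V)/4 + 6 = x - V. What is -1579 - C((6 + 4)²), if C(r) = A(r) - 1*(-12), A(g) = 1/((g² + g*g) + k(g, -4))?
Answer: -32443673/20392 ≈ -1591.0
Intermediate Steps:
k(x, V) = -24 - 4*V + 4*x (k(x, V) = -24 + 4*(x - V) = -24 + (-4*V + 4*x) = -24 - 4*V + 4*x)
A(g) = 1/(-8 + 2*g² + 4*g) (A(g) = 1/((g² + g*g) + (-24 - 4*(-4) + 4*g)) = 1/((g² + g²) + (-24 + 16 + 4*g)) = 1/(2*g² + (-8 + 4*g)) = 1/(-8 + 2*g² + 4*g))
C(r) = 12 + 1/(2*(-4 + r² + 2*r)) (C(r) = 1/(2*(-4 + r² + 2*r)) - 1*(-12) = 1/(2*(-4 + r² + 2*r)) + 12 = 12 + 1/(2*(-4 + r² + 2*r)))
-1579 - C((6 + 4)²) = -1579 - (-95 + 24*((6 + 4)²)² + 48*(6 + 4)²)/(2*(-4 + ((6 + 4)²)² + 2*(6 + 4)²)) = -1579 - (-95 + 24*(10²)² + 48*10²)/(2*(-4 + (10²)² + 2*10²)) = -1579 - (-95 + 24*100² + 48*100)/(2*(-4 + 100² + 2*100)) = -1579 - (-95 + 24*10000 + 4800)/(2*(-4 + 10000 + 200)) = -1579 - (-95 + 240000 + 4800)/(2*10196) = -1579 - 244705/(2*10196) = -1579 - 1*244705/20392 = -1579 - 244705/20392 = -32443673/20392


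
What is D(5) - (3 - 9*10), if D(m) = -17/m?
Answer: 418/5 ≈ 83.600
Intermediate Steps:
D(5) - (3 - 9*10) = -17/5 - (3 - 9*10) = -17*⅕ - (3 - 90) = -17/5 - 1*(-87) = -17/5 + 87 = 418/5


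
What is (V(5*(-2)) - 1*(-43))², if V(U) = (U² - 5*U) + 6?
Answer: 39601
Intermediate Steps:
V(U) = 6 + U² - 5*U
(V(5*(-2)) - 1*(-43))² = ((6 + (5*(-2))² - 25*(-2)) - 1*(-43))² = ((6 + (-10)² - 5*(-10)) + 43)² = ((6 + 100 + 50) + 43)² = (156 + 43)² = 199² = 39601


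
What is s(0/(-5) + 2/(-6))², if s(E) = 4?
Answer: 16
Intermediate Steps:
s(0/(-5) + 2/(-6))² = 4² = 16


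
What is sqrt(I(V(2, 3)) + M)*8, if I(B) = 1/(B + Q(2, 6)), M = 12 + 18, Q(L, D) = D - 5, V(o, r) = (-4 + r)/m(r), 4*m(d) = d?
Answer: 24*sqrt(3) ≈ 41.569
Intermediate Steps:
m(d) = d/4
V(o, r) = 4*(-4 + r)/r (V(o, r) = (-4 + r)/((r/4)) = (-4 + r)*(4/r) = 4*(-4 + r)/r)
Q(L, D) = -5 + D
M = 30
I(B) = 1/(1 + B) (I(B) = 1/(B + (-5 + 6)) = 1/(B + 1) = 1/(1 + B))
sqrt(I(V(2, 3)) + M)*8 = sqrt(1/(1 + (4 - 16/3)) + 30)*8 = sqrt(1/(1 - 4/3) + 30)*8 = sqrt(1/(-1/3) + 30)*8 = sqrt(-3 + 30)*8 = sqrt(27)*8 = (3*sqrt(3))*8 = 24*sqrt(3)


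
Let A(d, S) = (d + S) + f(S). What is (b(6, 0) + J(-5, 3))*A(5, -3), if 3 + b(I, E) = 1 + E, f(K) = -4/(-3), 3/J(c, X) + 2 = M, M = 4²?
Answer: -125/21 ≈ -5.9524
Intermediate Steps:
M = 16
J(c, X) = 3/14 (J(c, X) = 3/(-2 + 16) = 3/14)
f(K) = 4/3 (f(K) = -4*(-⅓) = 4/3)
b(I, E) = -2 + E (b(I, E) = -3 + (1 + E) = -2 + E)
A(d, S) = 4/3 + S + d (A(d, S) = (d + S) + 4/3 = (S + d) + 4/3 = 4/3 + S + d)
(b(6, 0) + J(-5, 3))*A(5, -3) = ((-2 + 0) + 3/14)*(4/3 - 3 + 5) = (-2 + 3/14)*(10/3) = -25/14*10/3 = -125/21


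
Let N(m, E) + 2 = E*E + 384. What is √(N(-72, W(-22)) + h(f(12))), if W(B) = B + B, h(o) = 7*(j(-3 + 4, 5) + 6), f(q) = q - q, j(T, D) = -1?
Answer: √2353 ≈ 48.508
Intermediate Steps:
f(q) = 0
h(o) = 35 (h(o) = 7*(-1 + 6) = 7*5 = 35)
W(B) = 2*B
N(m, E) = 382 + E² (N(m, E) = -2 + (E*E + 384) = -2 + (E² + 384) = -2 + (384 + E²) = 382 + E²)
√(N(-72, W(-22)) + h(f(12))) = √((382 + (2*(-22))²) + 35) = √((382 + (-44)²) + 35) = √((382 + 1936) + 35) = √(2318 + 35) = √2353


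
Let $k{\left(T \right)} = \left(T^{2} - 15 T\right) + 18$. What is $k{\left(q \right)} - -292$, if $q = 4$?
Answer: $266$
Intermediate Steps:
$k{\left(T \right)} = 18 + T^{2} - 15 T$
$k{\left(q \right)} - -292 = \left(18 + 4^{2} - 60\right) - -292 = \left(18 + 16 - 60\right) + 292 = -26 + 292 = 266$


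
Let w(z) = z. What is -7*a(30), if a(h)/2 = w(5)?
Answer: -70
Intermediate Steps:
a(h) = 10 (a(h) = 2*5 = 10)
-7*a(30) = -7*10 = -70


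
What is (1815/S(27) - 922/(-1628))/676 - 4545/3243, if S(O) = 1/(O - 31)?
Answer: -7221472459/594835384 ≈ -12.140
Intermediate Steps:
S(O) = 1/(-31 + O)
(1815/S(27) - 922/(-1628))/676 - 4545/3243 = (1815/(1/(-31 + 27)) - 922/(-1628))/676 - 4545/3243 = (1815/(1/(-4)) - 922*(-1/1628))*(1/676) - 4545*1/3243 = (1815/(-¼) + 461/814)*(1/676) - 1515/1081 = (1815*(-4) + 461/814)*(1/676) - 1515/1081 = (-7260 + 461/814)*(1/676) - 1515/1081 = -5909179/814*1/676 - 1515/1081 = -5909179/550264 - 1515/1081 = -7221472459/594835384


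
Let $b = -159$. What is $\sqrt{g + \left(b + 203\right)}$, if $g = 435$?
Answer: $\sqrt{479} \approx 21.886$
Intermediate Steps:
$\sqrt{g + \left(b + 203\right)} = \sqrt{435 + \left(-159 + 203\right)} = \sqrt{435 + 44} = \sqrt{479}$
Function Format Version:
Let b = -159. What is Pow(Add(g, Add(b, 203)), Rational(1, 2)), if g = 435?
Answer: Pow(479, Rational(1, 2)) ≈ 21.886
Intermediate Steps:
Pow(Add(g, Add(b, 203)), Rational(1, 2)) = Pow(Add(435, Add(-159, 203)), Rational(1, 2)) = Pow(Add(435, 44), Rational(1, 2)) = Pow(479, Rational(1, 2))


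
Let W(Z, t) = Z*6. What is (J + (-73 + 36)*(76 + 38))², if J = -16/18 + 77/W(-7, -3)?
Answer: 5771896729/324 ≈ 1.7814e+7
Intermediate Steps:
W(Z, t) = 6*Z
J = -49/18 (J = -16/18 + 77/((6*(-7))) = -16*1/18 + 77/(-42) = -8/9 + 77*(-1/42) = -8/9 - 11/6 = -49/18 ≈ -2.7222)
(J + (-73 + 36)*(76 + 38))² = (-49/18 + (-73 + 36)*(76 + 38))² = (-49/18 - 37*114)² = (-49/18 - 4218)² = (-75973/18)² = 5771896729/324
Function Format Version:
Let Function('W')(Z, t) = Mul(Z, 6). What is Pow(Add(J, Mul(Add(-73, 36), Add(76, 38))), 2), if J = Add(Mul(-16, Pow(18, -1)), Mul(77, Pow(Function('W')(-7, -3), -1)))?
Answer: Rational(5771896729, 324) ≈ 1.7814e+7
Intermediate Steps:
Function('W')(Z, t) = Mul(6, Z)
J = Rational(-49, 18) (J = Add(Mul(-16, Pow(18, -1)), Mul(77, Pow(Mul(6, -7), -1))) = Add(Mul(-16, Rational(1, 18)), Mul(77, Pow(-42, -1))) = Add(Rational(-8, 9), Mul(77, Rational(-1, 42))) = Add(Rational(-8, 9), Rational(-11, 6)) = Rational(-49, 18) ≈ -2.7222)
Pow(Add(J, Mul(Add(-73, 36), Add(76, 38))), 2) = Pow(Add(Rational(-49, 18), Mul(Add(-73, 36), Add(76, 38))), 2) = Pow(Add(Rational(-49, 18), Mul(-37, 114)), 2) = Pow(Add(Rational(-49, 18), -4218), 2) = Pow(Rational(-75973, 18), 2) = Rational(5771896729, 324)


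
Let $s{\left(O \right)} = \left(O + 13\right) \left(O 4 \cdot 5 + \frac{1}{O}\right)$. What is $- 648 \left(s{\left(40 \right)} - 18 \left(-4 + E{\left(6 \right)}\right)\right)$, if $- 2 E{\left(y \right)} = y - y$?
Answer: $- \frac{137613573}{5} \approx -2.7523 \cdot 10^{7}$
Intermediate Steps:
$E{\left(y \right)} = 0$ ($E{\left(y \right)} = - \frac{y - y}{2} = \left(- \frac{1}{2}\right) 0 = 0$)
$s{\left(O \right)} = \left(13 + O\right) \left(\frac{1}{O} + 20 O\right)$ ($s{\left(O \right)} = \left(13 + O\right) \left(4 O 5 + \frac{1}{O}\right) = \left(13 + O\right) \left(20 O + \frac{1}{O}\right) = \left(13 + O\right) \left(\frac{1}{O} + 20 O\right)$)
$- 648 \left(s{\left(40 \right)} - 18 \left(-4 + E{\left(6 \right)}\right)\right) = - 648 \left(\left(1 + \frac{13}{40} + 20 \cdot 40^{2} + 260 \cdot 40\right) - 18 \left(-4 + 0\right)\right) = - 648 \left(\left(1 + 13 \cdot \frac{1}{40} + 20 \cdot 1600 + 10400\right) - -72\right) = - 648 \left(\left(1 + \frac{13}{40} + 32000 + 10400\right) + 72\right) = - 648 \left(\frac{1696053}{40} + 72\right) = \left(-648\right) \frac{1698933}{40} = - \frac{137613573}{5}$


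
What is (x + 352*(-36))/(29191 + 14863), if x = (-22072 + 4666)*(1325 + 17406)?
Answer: -163022229/22027 ≈ -7401.0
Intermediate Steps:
x = -326031786 (x = -17406*18731 = -326031786)
(x + 352*(-36))/(29191 + 14863) = (-326031786 + 352*(-36))/(29191 + 14863) = (-326031786 - 12672)/44054 = -326044458*1/44054 = -163022229/22027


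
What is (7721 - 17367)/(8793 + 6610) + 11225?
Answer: 172889029/15403 ≈ 11224.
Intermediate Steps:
(7721 - 17367)/(8793 + 6610) + 11225 = -9646/15403 + 11225 = 172889029/15403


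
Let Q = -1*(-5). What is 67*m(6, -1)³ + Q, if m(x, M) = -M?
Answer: 72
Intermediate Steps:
Q = 5
67*m(6, -1)³ + Q = 67*(-1*(-1))³ + 5 = 67*1³ + 5 = 67*1 + 5 = 67 + 5 = 72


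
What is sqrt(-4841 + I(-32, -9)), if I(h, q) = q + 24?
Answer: I*sqrt(4826) ≈ 69.469*I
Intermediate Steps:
I(h, q) = 24 + q
sqrt(-4841 + I(-32, -9)) = sqrt(-4841 + (24 - 9)) = sqrt(-4841 + 15) = sqrt(-4826) = I*sqrt(4826)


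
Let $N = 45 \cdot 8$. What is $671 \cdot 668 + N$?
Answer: $448588$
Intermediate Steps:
$N = 360$
$671 \cdot 668 + N = 671 \cdot 668 + 360 = 448228 + 360 = 448588$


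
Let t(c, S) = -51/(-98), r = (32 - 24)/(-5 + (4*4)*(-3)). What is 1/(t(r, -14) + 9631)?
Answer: 98/943889 ≈ 0.00010383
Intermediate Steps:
r = -8/53 (r = 8/(-5 + 16*(-3)) = 8/(-5 - 48) = 8/(-53) = 8*(-1/53) = -8/53 ≈ -0.15094)
t(c, S) = 51/98 (t(c, S) = -51*(-1/98) = 51/98)
1/(t(r, -14) + 9631) = 1/(51/98 + 9631) = 1/(943889/98) = 98/943889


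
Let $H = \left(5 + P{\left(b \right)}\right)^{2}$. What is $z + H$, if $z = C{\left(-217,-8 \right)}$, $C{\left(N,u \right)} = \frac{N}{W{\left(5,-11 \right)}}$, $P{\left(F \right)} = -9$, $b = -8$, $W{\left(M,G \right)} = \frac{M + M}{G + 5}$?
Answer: $\frac{731}{5} \approx 146.2$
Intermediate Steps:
$W{\left(M,G \right)} = \frac{2 M}{5 + G}$
$H = 16$ ($H = \left(5 - 9\right)^{2} = \left(-4\right)^{2} = 16$)
$C{\left(N,u \right)} = - \frac{3 N}{5}$ ($C{\left(N,u \right)} = \frac{N}{2 \cdot 5 \frac{1}{5 - 11}} = \frac{N}{2 \cdot 5 \frac{1}{-6}} = \frac{N}{2 \cdot 5 \left(- \frac{1}{6}\right)} = \frac{N}{- \frac{5}{3}} = N \left(- \frac{3}{5}\right) = - \frac{3 N}{5}$)
$z = \frac{651}{5}$ ($z = \left(- \frac{3}{5}\right) \left(-217\right) = \frac{651}{5} \approx 130.2$)
$z + H = \frac{651}{5} + 16 = \frac{731}{5}$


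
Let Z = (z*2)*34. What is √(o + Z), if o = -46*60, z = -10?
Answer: 4*I*√215 ≈ 58.651*I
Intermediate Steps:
Z = -680 (Z = -10*2*34 = -20*34 = -680)
o = -2760
√(o + Z) = √(-2760 - 680) = √(-3440) = 4*I*√215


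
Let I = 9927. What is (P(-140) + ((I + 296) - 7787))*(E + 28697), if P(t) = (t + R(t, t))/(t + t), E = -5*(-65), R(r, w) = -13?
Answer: 1414269009/20 ≈ 7.0713e+7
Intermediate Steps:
E = 325
P(t) = (-13 + t)/(2*t) (P(t) = (t - 13)/(t + t) = (-13 + t)/((2*t)) = (-13 + t)*(1/(2*t)) = (-13 + t)/(2*t))
(P(-140) + ((I + 296) - 7787))*(E + 28697) = ((½)*(-13 - 140)/(-140) + ((9927 + 296) - 7787))*(325 + 28697) = ((½)*(-1/140)*(-153) + (10223 - 7787))*29022 = (153/280 + 2436)*29022 = (682233/280)*29022 = 1414269009/20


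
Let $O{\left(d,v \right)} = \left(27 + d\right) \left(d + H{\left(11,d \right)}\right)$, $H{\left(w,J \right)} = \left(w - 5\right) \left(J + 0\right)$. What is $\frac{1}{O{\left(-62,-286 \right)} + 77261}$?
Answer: $\frac{1}{92451} \approx 1.0817 \cdot 10^{-5}$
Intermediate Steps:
$H{\left(w,J \right)} = J \left(-5 + w\right)$ ($H{\left(w,J \right)} = \left(-5 + w\right) J = J \left(-5 + w\right)$)
$O{\left(d,v \right)} = 7 d \left(27 + d\right)$ ($O{\left(d,v \right)} = \left(27 + d\right) \left(d + d \left(-5 + 11\right)\right) = \left(27 + d\right) \left(d + d 6\right) = \left(27 + d\right) \left(d + 6 d\right) = \left(27 + d\right) 7 d = 7 d \left(27 + d\right)$)
$\frac{1}{O{\left(-62,-286 \right)} + 77261} = \frac{1}{7 \left(-62\right) \left(27 - 62\right) + 77261} = \frac{1}{7 \left(-62\right) \left(-35\right) + 77261} = \frac{1}{15190 + 77261} = \frac{1}{92451}$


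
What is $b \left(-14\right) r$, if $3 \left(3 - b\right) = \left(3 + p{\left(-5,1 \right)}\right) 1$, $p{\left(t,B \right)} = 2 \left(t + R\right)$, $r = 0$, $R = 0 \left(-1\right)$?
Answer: $0$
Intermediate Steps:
$R = 0$
$p{\left(t,B \right)} = 2 t$ ($p{\left(t,B \right)} = 2 \left(t + 0\right) = 2 t$)
$b = \frac{16}{3}$ ($b = 3 - \frac{\left(3 + 2 \left(-5\right)\right) 1}{3} = 3 - \frac{\left(3 - 10\right) 1}{3} = 3 - \frac{\left(-7\right) 1}{3} = 3 - - \frac{7}{3} = 3 + \frac{7}{3} = \frac{16}{3} \approx 5.3333$)
$b \left(-14\right) r = \frac{16}{3} \left(-14\right) 0 = \left(- \frac{224}{3}\right) 0 = 0$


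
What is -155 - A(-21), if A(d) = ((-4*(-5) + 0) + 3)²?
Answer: -684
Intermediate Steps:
A(d) = 529 (A(d) = ((20 + 0) + 3)² = (20 + 3)² = 23² = 529)
-155 - A(-21) = -155 - 1*529 = -155 - 529 = -684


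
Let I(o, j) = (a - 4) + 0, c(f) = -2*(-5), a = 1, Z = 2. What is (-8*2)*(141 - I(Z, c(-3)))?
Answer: -2304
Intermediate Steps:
c(f) = 10
I(o, j) = -3 (I(o, j) = (1 - 4) + 0 = -3 + 0 = -3)
(-8*2)*(141 - I(Z, c(-3))) = (-8*2)*(141 - 1*(-3)) = -16*(141 + 3) = -16*144 = -2304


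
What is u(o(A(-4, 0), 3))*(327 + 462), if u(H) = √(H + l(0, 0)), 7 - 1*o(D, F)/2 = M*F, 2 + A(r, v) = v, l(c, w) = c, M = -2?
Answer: 789*√26 ≈ 4023.1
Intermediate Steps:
A(r, v) = -2 + v
o(D, F) = 14 + 4*F (o(D, F) = 14 - (-4)*F = 14 + 4*F)
u(H) = √H (u(H) = √(H + 0) = √H)
u(o(A(-4, 0), 3))*(327 + 462) = √(14 + 4*3)*(327 + 462) = √(14 + 12)*789 = √26*789 = 789*√26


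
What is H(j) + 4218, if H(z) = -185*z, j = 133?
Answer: -20387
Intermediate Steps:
H(j) + 4218 = -185*133 + 4218 = -24605 + 4218 = -20387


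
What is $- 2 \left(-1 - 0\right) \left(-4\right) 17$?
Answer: $-136$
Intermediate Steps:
$- 2 \left(-1 - 0\right) \left(-4\right) 17 = - 2 \left(-1 + 0\right) \left(-4\right) 17 = - 2 \left(\left(-1\right) \left(-4\right)\right) 17 = \left(-2\right) 4 \cdot 17 = \left(-8\right) 17 = -136$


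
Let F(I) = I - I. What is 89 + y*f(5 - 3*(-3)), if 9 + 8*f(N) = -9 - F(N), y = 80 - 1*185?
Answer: 1301/4 ≈ 325.25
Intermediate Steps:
y = -105 (y = 80 - 185 = -105)
F(I) = 0
f(N) = -9/4 (f(N) = -9/8 + (-9 - 1*0)/8 = -9/8 + (-9 + 0)/8 = -9/8 + (⅛)*(-9) = -9/8 - 9/8 = -9/4)
89 + y*f(5 - 3*(-3)) = 89 - 105*(-9/4) = 89 + 945/4 = 1301/4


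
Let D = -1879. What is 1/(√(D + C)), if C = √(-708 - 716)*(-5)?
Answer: (-1879 - 20*I*√89)^(-½) ≈ 0.001151 + 0.022983*I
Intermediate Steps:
C = -20*I*√89 (C = √(-1424)*(-5) = (4*I*√89)*(-5) = -20*I*√89 ≈ -188.68*I)
1/(√(D + C)) = 1/(√(-1879 - 20*I*√89)) = (-1879 - 20*I*√89)^(-½)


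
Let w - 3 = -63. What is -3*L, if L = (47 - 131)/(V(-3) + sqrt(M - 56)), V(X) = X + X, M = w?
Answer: -189/19 - 63*I*sqrt(29)/19 ≈ -9.9474 - 17.856*I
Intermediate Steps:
w = -60 (w = 3 - 63 = -60)
M = -60
V(X) = 2*X
L = -84/(-6 + 2*I*sqrt(29)) (L = (47 - 131)/(2*(-3) + sqrt(-60 - 56)) = -84/(-6 + sqrt(-116)) = -84/(-6 + 2*I*sqrt(29)) ≈ 3.3158 + 5.952*I)
-3*L = -3*(63/19 + 21*I*sqrt(29)/19) = -189/19 - 63*I*sqrt(29)/19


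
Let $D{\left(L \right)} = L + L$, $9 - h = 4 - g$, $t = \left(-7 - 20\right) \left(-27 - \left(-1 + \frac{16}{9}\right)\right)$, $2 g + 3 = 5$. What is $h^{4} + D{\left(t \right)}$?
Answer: $2796$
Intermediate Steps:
$g = 1$ ($g = - \frac{3}{2} + \frac{1}{2} \cdot 5 = - \frac{3}{2} + \frac{5}{2} = 1$)
$t = 750$ ($t = - 27 \left(-27 - \frac{7}{9}\right) = \left(-27\right) \left(- \frac{250}{9}\right) = 750$)
$h = 6$ ($h = 9 - \left(4 - 1\right) = 9 - 3 = 6$)
$D{\left(L \right)} = 2 L$
$h^{4} + D{\left(t \right)} = 6^{4} + 2 \cdot 750 = 1296 + 1500 = 2796$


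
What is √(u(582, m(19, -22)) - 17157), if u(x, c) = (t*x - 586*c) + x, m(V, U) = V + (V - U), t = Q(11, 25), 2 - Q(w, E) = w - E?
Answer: I*√42423 ≈ 205.97*I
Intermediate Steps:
Q(w, E) = 2 + E - w (Q(w, E) = 2 - (w - E) = 2 + (E - w) = 2 + E - w)
t = 16 (t = 2 + 25 - 1*11 = 2 + 25 - 11 = 16)
m(V, U) = -U + 2*V
u(x, c) = -586*c + 17*x (u(x, c) = (16*x - 586*c) + x = (-586*c + 16*x) + x = -586*c + 17*x)
√(u(582, m(19, -22)) - 17157) = √((-586*(-1*(-22) + 2*19) + 17*582) - 17157) = √((-586*(22 + 38) + 9894) - 17157) = √((-586*60 + 9894) - 17157) = √((-35160 + 9894) - 17157) = √(-25266 - 17157) = √(-42423) = I*√42423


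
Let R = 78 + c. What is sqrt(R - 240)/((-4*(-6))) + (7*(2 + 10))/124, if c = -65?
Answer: 21/31 + I*sqrt(227)/24 ≈ 0.67742 + 0.62777*I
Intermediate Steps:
R = 13 (R = 78 - 65 = 13)
sqrt(R - 240)/((-4*(-6))) + (7*(2 + 10))/124 = sqrt(13 - 240)/((-4*(-6))) + (7*(2 + 10))/124 = sqrt(-227)/24 + (7*12)*(1/124) = (I*sqrt(227))*(1/24) + 84*(1/124) = I*sqrt(227)/24 + 21/31 = 21/31 + I*sqrt(227)/24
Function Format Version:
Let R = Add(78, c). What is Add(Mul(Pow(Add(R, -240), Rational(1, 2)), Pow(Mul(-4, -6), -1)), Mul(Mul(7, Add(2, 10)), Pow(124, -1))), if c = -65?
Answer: Add(Rational(21, 31), Mul(Rational(1, 24), I, Pow(227, Rational(1, 2)))) ≈ Add(0.67742, Mul(0.62777, I))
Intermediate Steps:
R = 13 (R = Add(78, -65) = 13)
Add(Mul(Pow(Add(R, -240), Rational(1, 2)), Pow(Mul(-4, -6), -1)), Mul(Mul(7, Add(2, 10)), Pow(124, -1))) = Add(Mul(Pow(Add(13, -240), Rational(1, 2)), Pow(Mul(-4, -6), -1)), Mul(Mul(7, Add(2, 10)), Pow(124, -1))) = Add(Mul(Pow(-227, Rational(1, 2)), Pow(24, -1)), Mul(Mul(7, 12), Rational(1, 124))) = Add(Mul(Mul(I, Pow(227, Rational(1, 2))), Rational(1, 24)), Mul(84, Rational(1, 124))) = Add(Mul(Rational(1, 24), I, Pow(227, Rational(1, 2))), Rational(21, 31)) = Add(Rational(21, 31), Mul(Rational(1, 24), I, Pow(227, Rational(1, 2))))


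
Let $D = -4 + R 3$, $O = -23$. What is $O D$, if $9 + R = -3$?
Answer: $920$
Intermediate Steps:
$R = -12$ ($R = -9 - 3 = -12$)
$D = -40$ ($D = -4 - 36 = -40$)
$O D = \left(-23\right) \left(-40\right) = 920$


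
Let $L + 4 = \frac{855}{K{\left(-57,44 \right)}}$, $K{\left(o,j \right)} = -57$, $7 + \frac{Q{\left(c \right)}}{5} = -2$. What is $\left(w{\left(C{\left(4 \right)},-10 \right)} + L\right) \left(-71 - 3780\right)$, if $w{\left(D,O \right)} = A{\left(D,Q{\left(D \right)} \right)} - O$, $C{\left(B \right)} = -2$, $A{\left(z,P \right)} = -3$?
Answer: $46212$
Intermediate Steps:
$Q{\left(c \right)} = -45$ ($Q{\left(c \right)} = -35 + 5 \left(-2\right) = -35 - 10 = -45$)
$w{\left(D,O \right)} = -3 - O$
$L = -19$ ($L = -4 + \frac{855}{-57} = -4 + 855 \left(- \frac{1}{57}\right) = -4 - 15 = -19$)
$\left(w{\left(C{\left(4 \right)},-10 \right)} + L\right) \left(-71 - 3780\right) = \left(\left(-3 - -10\right) - 19\right) \left(-71 - 3780\right) = \left(\left(-3 + 10\right) - 19\right) \left(-3851\right) = \left(7 - 19\right) \left(-3851\right) = \left(-12\right) \left(-3851\right) = 46212$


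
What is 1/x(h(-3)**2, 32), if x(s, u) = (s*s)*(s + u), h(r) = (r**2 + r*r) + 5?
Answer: 1/156990801 ≈ 6.3698e-9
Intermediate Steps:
h(r) = 5 + 2*r**2 (h(r) = (r**2 + r**2) + 5 = 2*r**2 + 5 = 5 + 2*r**2)
x(s, u) = s**2*(s + u)
1/x(h(-3)**2, 32) = 1/(((5 + 2*(-3)**2)**2)**2*((5 + 2*(-3)**2)**2 + 32)) = 1/(((5 + 2*9)**2)**2*((5 + 2*9)**2 + 32)) = 1/(((5 + 18)**2)**2*((5 + 18)**2 + 32)) = 1/((23**2)**2*(23**2 + 32)) = 1/(529**2*(529 + 32)) = 1/(279841*561) = 1/156990801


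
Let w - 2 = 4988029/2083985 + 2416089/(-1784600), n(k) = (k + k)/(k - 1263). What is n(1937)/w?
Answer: 1440771449049400/761936953941539 ≈ 1.8909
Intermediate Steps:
n(k) = 2*k/(-1263 + k) (n(k) = (2*k)/(-1263 + k) = 2*k/(-1263 + k))
w = 2260940516147/743815926200 (w = 2 + (4988029/2083985 + 2416089/(-1784600)) = 2 + (4988029*(1/2083985) + 2416089*(-1/1784600)) = 2 + (4988029/2083985 - 2416089/1784600) = 2 + 773308663747/743815926200 = 2260940516147/743815926200 ≈ 3.0396)
n(1937)/w = (2*1937/(-1263 + 1937))/(2260940516147/743815926200) = (2*1937/674)*(743815926200/2260940516147) = (2*1937*(1/674))*(743815926200/2260940516147) = (1937/337)*(743815926200/2260940516147) = 1440771449049400/761936953941539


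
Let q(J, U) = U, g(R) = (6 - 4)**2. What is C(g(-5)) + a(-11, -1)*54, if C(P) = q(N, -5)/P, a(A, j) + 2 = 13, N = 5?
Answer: 2371/4 ≈ 592.75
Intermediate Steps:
g(R) = 4 (g(R) = 2**2 = 4)
a(A, j) = 11 (a(A, j) = -2 + 13 = 11)
C(P) = -5/P
C(g(-5)) + a(-11, -1)*54 = -5/4 + 11*54 = -5*1/4 + 594 = -5/4 + 594 = 2371/4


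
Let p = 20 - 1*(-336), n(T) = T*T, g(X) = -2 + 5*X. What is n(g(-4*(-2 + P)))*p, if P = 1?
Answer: 115344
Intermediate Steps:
n(T) = T²
p = 356 (p = 20 + 336 = 356)
n(g(-4*(-2 + P)))*p = (-2 + 5*(-4*(-2 + 1)))²*356 = (-2 + 5*(-4*(-1)))²*356 = (-2 + 5*4)²*356 = (-2 + 20)²*356 = 18²*356 = 324*356 = 115344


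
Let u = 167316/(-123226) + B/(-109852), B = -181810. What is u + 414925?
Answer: 1404171784027607/3384155638 ≈ 4.1493e+5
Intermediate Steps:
u = 1005930457/3384155638 (u = 167316/(-123226) - 181810/(-109852) = 167316*(-1/123226) - 181810*(-1/109852) = -83658/61613 + 90905/54926 = 1005930457/3384155638 ≈ 0.29725)
u + 414925 = 1005930457/3384155638 + 414925 = 1404171784027607/3384155638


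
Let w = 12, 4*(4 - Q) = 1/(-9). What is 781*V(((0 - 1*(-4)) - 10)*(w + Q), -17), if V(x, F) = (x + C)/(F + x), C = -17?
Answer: 781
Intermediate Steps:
Q = 145/36 (Q = 4 - ¼/(-9) = 4 - ¼*(-⅑) = 4 + 1/36 = 145/36 ≈ 4.0278)
V(x, F) = (-17 + x)/(F + x) (V(x, F) = (x - 17)/(F + x) = (-17 + x)/(F + x))
781*V(((0 - 1*(-4)) - 10)*(w + Q), -17) = 781*((-17 + ((0 - 1*(-4)) - 10)*(12 + 145/36))/(-17 + ((0 - 1*(-4)) - 10)*(12 + 145/36))) = 781*((-17 + ((0 + 4) - 10)*(577/36))/(-17 + ((0 + 4) - 10)*(577/36))) = 781*((-17 + (4 - 10)*(577/36))/(-17 + (4 - 10)*(577/36))) = 781*((-17 - 6*577/36)/(-17 - 6*577/36)) = 781*((-17 - 577/6)/(-17 - 577/6)) = 781*(-679/6/(-679/6)) = 781*(-6/679*(-679/6)) = 781*1 = 781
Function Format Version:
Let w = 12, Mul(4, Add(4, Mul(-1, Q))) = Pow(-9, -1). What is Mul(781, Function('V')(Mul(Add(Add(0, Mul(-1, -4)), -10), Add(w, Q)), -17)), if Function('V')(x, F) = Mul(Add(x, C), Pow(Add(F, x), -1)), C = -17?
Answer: 781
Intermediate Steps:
Q = Rational(145, 36) (Q = Add(4, Mul(Rational(-1, 4), Pow(-9, -1))) = Add(4, Mul(Rational(-1, 4), Rational(-1, 9))) = Add(4, Rational(1, 36)) = Rational(145, 36) ≈ 4.0278)
Function('V')(x, F) = Mul(Pow(Add(F, x), -1), Add(-17, x)) (Function('V')(x, F) = Mul(Add(x, -17), Pow(Add(F, x), -1)) = Mul(Add(-17, x), Pow(Add(F, x), -1)) = Mul(Pow(Add(F, x), -1), Add(-17, x)))
Mul(781, Function('V')(Mul(Add(Add(0, Mul(-1, -4)), -10), Add(w, Q)), -17)) = Mul(781, Mul(Pow(Add(-17, Mul(Add(Add(0, Mul(-1, -4)), -10), Add(12, Rational(145, 36)))), -1), Add(-17, Mul(Add(Add(0, Mul(-1, -4)), -10), Add(12, Rational(145, 36)))))) = Mul(781, Mul(Pow(Add(-17, Mul(Add(Add(0, 4), -10), Rational(577, 36))), -1), Add(-17, Mul(Add(Add(0, 4), -10), Rational(577, 36))))) = Mul(781, Mul(Pow(Add(-17, Mul(Add(4, -10), Rational(577, 36))), -1), Add(-17, Mul(Add(4, -10), Rational(577, 36))))) = Mul(781, Mul(Pow(Add(-17, Mul(-6, Rational(577, 36))), -1), Add(-17, Mul(-6, Rational(577, 36))))) = Mul(781, Mul(Pow(Add(-17, Rational(-577, 6)), -1), Add(-17, Rational(-577, 6)))) = Mul(781, Mul(Pow(Rational(-679, 6), -1), Rational(-679, 6))) = Mul(781, Mul(Rational(-6, 679), Rational(-679, 6))) = Mul(781, 1) = 781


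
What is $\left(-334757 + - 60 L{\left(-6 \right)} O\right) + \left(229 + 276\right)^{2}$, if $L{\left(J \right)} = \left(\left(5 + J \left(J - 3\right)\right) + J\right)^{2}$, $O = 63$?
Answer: $-10697752$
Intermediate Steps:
$L{\left(J \right)} = \left(5 + J + J \left(-3 + J\right)\right)^{2}$ ($L{\left(J \right)} = \left(\left(5 + J \left(J - 3\right)\right) + J\right)^{2} = \left(\left(5 + J \left(-3 + J\right)\right) + J\right)^{2} = \left(5 + J + J \left(-3 + J\right)\right)^{2}$)
$\left(-334757 + - 60 L{\left(-6 \right)} O\right) + \left(229 + 276\right)^{2} = \left(-334757 + - 60 \left(5 + \left(-6\right)^{2} - -12\right)^{2} \cdot 63\right) + \left(229 + 276\right)^{2} = \left(-334757 + - 60 \left(5 + 36 + 12\right)^{2} \cdot 63\right) + 505^{2} = \left(-334757 + - 60 \cdot 53^{2} \cdot 63\right) + 255025 = \left(-334757 + \left(-60\right) 2809 \cdot 63\right) + 255025 = \left(-334757 - 10618020\right) + 255025 = -10952777 + 255025 = -10697752$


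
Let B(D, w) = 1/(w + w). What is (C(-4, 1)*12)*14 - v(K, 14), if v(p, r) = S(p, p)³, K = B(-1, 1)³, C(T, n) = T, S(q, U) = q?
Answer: -344065/512 ≈ -672.00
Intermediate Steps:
B(D, w) = 1/(2*w)
K = ⅛ (K = ((½)/1)³ = ((½)*1)³ = (½)³ = ⅛ ≈ 0.12500)
v(p, r) = p³
(C(-4, 1)*12)*14 - v(K, 14) = -4*12*14 - (⅛)³ = -48*14 - 1*1/512 = -672 - 1/512 = -344065/512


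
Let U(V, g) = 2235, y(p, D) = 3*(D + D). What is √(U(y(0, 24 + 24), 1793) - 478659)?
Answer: 6*I*√13234 ≈ 690.23*I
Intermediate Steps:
y(p, D) = 6*D (y(p, D) = 3*(2*D) = 6*D)
√(U(y(0, 24 + 24), 1793) - 478659) = √(2235 - 478659) = √(-476424) = 6*I*√13234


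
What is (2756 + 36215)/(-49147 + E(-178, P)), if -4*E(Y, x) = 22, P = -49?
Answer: -77942/98305 ≈ -0.79286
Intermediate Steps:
E(Y, x) = -11/2 (E(Y, x) = -1/4*22 = -11/2)
(2756 + 36215)/(-49147 + E(-178, P)) = (2756 + 36215)/(-49147 - 11/2) = 38971/(-98305/2) = 38971*(-2/98305) = -77942/98305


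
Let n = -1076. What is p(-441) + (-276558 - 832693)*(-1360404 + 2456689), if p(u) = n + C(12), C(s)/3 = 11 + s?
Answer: -1216055233542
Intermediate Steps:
C(s) = 33 + 3*s (C(s) = 3*(11 + s) = 33 + 3*s)
p(u) = -1007 (p(u) = -1076 + (33 + 3*12) = -1076 + (33 + 36) = -1076 + 69 = -1007)
p(-441) + (-276558 - 832693)*(-1360404 + 2456689) = -1007 + (-276558 - 832693)*(-1360404 + 2456689) = -1007 - 1109251*1096285 = -1007 - 1216055232535 = -1216055233542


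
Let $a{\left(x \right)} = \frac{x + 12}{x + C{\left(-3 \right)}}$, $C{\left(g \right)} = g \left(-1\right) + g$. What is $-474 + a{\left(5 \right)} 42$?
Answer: $- \frac{1656}{5} \approx -331.2$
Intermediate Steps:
$C{\left(g \right)} = 0$ ($C{\left(g \right)} = - g + g = 0$)
$a{\left(x \right)} = \frac{12 + x}{x}$ ($a{\left(x \right)} = \frac{x + 12}{x + 0} = \frac{12 + x}{x}$)
$-474 + a{\left(5 \right)} 42 = -474 + \frac{12 + 5}{5} \cdot 42 = -474 + \frac{1}{5} \cdot 17 \cdot 42 = -474 + \frac{17}{5} \cdot 42 = -474 + \frac{714}{5} = - \frac{1656}{5}$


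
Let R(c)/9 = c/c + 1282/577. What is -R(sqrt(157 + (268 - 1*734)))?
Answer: -16731/577 ≈ -28.997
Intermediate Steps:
R(c) = 16731/577 (R(c) = 9*(c/c + 1282/577) = 9*(1 + 1282*(1/577)) = 9*(1 + 1282/577) = 9*(1859/577) = 16731/577)
-R(sqrt(157 + (268 - 1*734))) = -1*16731/577 = -16731/577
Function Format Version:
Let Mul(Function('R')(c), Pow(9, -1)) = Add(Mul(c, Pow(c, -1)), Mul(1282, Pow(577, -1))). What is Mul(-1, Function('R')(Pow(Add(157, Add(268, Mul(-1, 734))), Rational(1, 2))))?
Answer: Rational(-16731, 577) ≈ -28.997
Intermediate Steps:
Function('R')(c) = Rational(16731, 577) (Function('R')(c) = Mul(9, Add(Mul(c, Pow(c, -1)), Mul(1282, Pow(577, -1)))) = Mul(9, Add(1, Mul(1282, Rational(1, 577)))) = Mul(9, Add(1, Rational(1282, 577))) = Mul(9, Rational(1859, 577)) = Rational(16731, 577))
Mul(-1, Function('R')(Pow(Add(157, Add(268, Mul(-1, 734))), Rational(1, 2)))) = Mul(-1, Rational(16731, 577)) = Rational(-16731, 577)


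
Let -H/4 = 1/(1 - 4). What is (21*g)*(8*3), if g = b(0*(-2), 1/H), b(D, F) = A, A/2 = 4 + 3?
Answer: 7056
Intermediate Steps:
H = 4/3 (H = -4/(1 - 4) = -4/(-3) = -4*(-⅓) = 4/3 ≈ 1.3333)
A = 14 (A = 2*(4 + 3) = 2*7 = 14)
b(D, F) = 14
g = 14
(21*g)*(8*3) = (21*14)*(8*3) = 294*24 = 7056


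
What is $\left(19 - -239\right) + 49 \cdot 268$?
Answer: $13390$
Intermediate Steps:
$\left(19 - -239\right) + 49 \cdot 268 = \left(19 + 239\right) + 13132 = 258 + 13132 = 13390$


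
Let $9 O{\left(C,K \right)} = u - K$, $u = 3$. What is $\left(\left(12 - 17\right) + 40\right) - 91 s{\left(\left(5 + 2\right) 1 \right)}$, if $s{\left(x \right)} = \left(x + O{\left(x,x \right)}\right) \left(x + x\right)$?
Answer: $- \frac{74851}{9} \approx -8316.8$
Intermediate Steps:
$O{\left(C,K \right)} = \frac{1}{3} - \frac{K}{9}$ ($O{\left(C,K \right)} = \frac{3 - K}{9} = \frac{1}{3} - \frac{K}{9}$)
$s{\left(x \right)} = 2 x \left(\frac{1}{3} + \frac{8 x}{9}\right)$ ($s{\left(x \right)} = \left(x - \left(- \frac{1}{3} + \frac{x}{9}\right)\right) \left(x + x\right) = \left(\frac{1}{3} + \frac{8 x}{9}\right) 2 x = 2 x \left(\frac{1}{3} + \frac{8 x}{9}\right)$)
$\left(\left(12 - 17\right) + 40\right) - 91 s{\left(\left(5 + 2\right) 1 \right)} = \left(\left(12 - 17\right) + 40\right) - 91 \frac{2 \left(5 + 2\right) 1 \left(3 + 8 \left(5 + 2\right) 1\right)}{9} = \left(-5 + 40\right) - 91 \frac{2 \cdot 7 \cdot 1 \left(3 + 8 \cdot 7 \cdot 1\right)}{9} = 35 - 91 \cdot \frac{2}{9} \cdot 7 \left(3 + 8 \cdot 7\right) = 35 - 91 \cdot \frac{2}{9} \cdot 7 \left(3 + 56\right) = 35 - 91 \cdot \frac{2}{9} \cdot 7 \cdot 59 = 35 - \frac{75166}{9} = - \frac{74851}{9}$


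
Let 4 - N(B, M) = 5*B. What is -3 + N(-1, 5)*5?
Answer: 42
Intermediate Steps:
N(B, M) = 4 - 5*B
-3 + N(-1, 5)*5 = -3 + (4 - 5*(-1))*5 = -3 + (4 + 5)*5 = -3 + 9*5 = -3 + 45 = 42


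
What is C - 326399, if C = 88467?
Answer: -237932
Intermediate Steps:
C - 326399 = 88467 - 326399 = -237932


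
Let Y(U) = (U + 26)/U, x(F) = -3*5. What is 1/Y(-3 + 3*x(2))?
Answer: 24/11 ≈ 2.1818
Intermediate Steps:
x(F) = -15
Y(U) = (26 + U)/U
1/Y(-3 + 3*x(2)) = 1/((26 + (-3 + 3*(-15)))/(-3 + 3*(-15))) = 1/((26 + (-3 - 45))/(-3 - 45)) = 1/((26 - 48)/(-48)) = 1/(-1/48*(-22)) = 1/(11/24) = 24/11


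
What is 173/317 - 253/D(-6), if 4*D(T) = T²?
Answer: -78644/2853 ≈ -27.565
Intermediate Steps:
D(T) = T²/4
173/317 - 253/D(-6) = 173/317 - 253/((¼)*(-6)²) = 173*(1/317) - 253/((¼)*36) = 173/317 - 253/9 = -78644/2853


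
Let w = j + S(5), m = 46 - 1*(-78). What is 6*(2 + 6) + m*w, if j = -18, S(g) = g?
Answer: -1564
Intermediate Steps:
m = 124 (m = 46 + 78 = 124)
w = -13 (w = -18 + 5 = -13)
6*(2 + 6) + m*w = 6*(2 + 6) + 124*(-13) = 6*8 - 1612 = 48 - 1612 = -1564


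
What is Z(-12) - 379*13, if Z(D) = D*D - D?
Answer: -4771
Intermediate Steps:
Z(D) = D**2 - D
Z(-12) - 379*13 = -12*(-1 - 12) - 379*13 = -12*(-13) - 4927 = 156 - 4927 = -4771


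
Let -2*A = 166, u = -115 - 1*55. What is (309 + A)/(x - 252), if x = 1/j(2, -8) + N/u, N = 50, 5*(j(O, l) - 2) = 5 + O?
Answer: -113/126 ≈ -0.89683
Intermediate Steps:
u = -170 (u = -115 - 55 = -170)
j(O, l) = 3 + O/5 (j(O, l) = 2 + (5 + O)/5 = 2 + (1 + O/5) = 3 + O/5)
A = -83 (A = -½*166 = -83)
x = 0 (x = 1/(3 + (⅕)*2) + 50/(-170) = 1/(3 + ⅖) + 50*(-1/170) = 1/(17/5) - 5/17 = 1*(5/17) - 5/17 = 5/17 - 5/17 = 0)
(309 + A)/(x - 252) = (309 - 83)/(0 - 252) = 226/(-252) = 226*(-1/252) = -113/126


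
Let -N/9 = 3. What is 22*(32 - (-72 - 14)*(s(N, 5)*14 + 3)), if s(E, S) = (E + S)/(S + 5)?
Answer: -259468/5 ≈ -51894.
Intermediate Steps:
N = -27 (N = -9*3 = -27)
s(E, S) = (E + S)/(5 + S)
22*(32 - (-72 - 14)*(s(N, 5)*14 + 3)) = 22*(32 - (-72 - 14)*(((-27 + 5)/(5 + 5))*14 + 3)) = 22*(32 - (-86)*((-22/10)*14 + 3)) = 22*(32 - (-86)*(((1/10)*(-22))*14 + 3)) = 22*(32 - (-86)*(-11/5*14 + 3)) = 22*(32 - (-86)*(-154/5 + 3)) = 22*(32 - (-86)*(-139)/5) = 22*(32 - 1*11954/5) = 22*(32 - 11954/5) = 22*(-11794/5) = -259468/5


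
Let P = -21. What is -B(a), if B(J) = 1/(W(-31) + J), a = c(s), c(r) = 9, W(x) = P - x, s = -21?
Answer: -1/19 ≈ -0.052632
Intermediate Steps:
W(x) = -21 - x
a = 9
B(J) = 1/(10 + J) (B(J) = 1/((-21 - 1*(-31)) + J) = 1/((-21 + 31) + J) = 1/(10 + J))
-B(a) = -1/(10 + 9) = -1/19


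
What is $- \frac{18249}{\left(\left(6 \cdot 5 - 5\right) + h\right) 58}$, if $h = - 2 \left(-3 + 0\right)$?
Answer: $- \frac{18249}{1798} \approx -10.15$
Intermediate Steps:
$h = 6$ ($h = \left(-2\right) \left(-3\right) = 6$)
$- \frac{18249}{\left(\left(6 \cdot 5 - 5\right) + h\right) 58} = - \frac{18249}{\left(\left(6 \cdot 5 - 5\right) + 6\right) 58} = - \frac{18249}{\left(\left(30 - 5\right) + 6\right) 58} = - \frac{18249}{\left(25 + 6\right) 58} = - \frac{18249}{31 \cdot 58} = - \frac{18249}{1798}$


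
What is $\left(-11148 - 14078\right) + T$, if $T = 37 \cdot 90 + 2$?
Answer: $-21894$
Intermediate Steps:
$T = 3332$ ($T = 3330 + 2 = 3332$)
$\left(-11148 - 14078\right) + T = \left(-11148 - 14078\right) + 3332 = -25226 + 3332 = -21894$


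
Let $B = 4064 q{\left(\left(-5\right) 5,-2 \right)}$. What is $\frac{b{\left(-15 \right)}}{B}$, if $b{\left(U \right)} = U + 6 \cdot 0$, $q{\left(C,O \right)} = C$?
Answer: $\frac{3}{20320} \approx 0.00014764$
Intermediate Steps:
$B = -101600$ ($B = 4064 \left(\left(-5\right) 5\right) = 4064 \left(-25\right) = -101600$)
$b{\left(U \right)} = U$ ($b{\left(U \right)} = U + 0 = U$)
$\frac{b{\left(-15 \right)}}{B} = - \frac{15}{-101600} = \left(-15\right) \left(- \frac{1}{101600}\right) = \frac{3}{20320}$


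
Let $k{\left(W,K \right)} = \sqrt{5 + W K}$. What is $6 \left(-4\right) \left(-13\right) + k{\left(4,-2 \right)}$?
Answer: $312 + i \sqrt{3} \approx 312.0 + 1.732 i$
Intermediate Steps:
$k{\left(W,K \right)} = \sqrt{5 + K W}$
$6 \left(-4\right) \left(-13\right) + k{\left(4,-2 \right)} = 6 \left(-4\right) \left(-13\right) + \sqrt{5 - 8} = \left(-24\right) \left(-13\right) + \sqrt{5 - 8} = 312 + \sqrt{-3} = 312 + i \sqrt{3}$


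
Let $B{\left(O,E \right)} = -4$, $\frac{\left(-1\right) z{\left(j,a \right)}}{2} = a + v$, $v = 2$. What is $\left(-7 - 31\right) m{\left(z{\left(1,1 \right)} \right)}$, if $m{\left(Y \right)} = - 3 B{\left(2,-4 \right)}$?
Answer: $-456$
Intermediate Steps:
$z{\left(j,a \right)} = -4 - 2 a$ ($z{\left(j,a \right)} = - 2 \left(a + 2\right) = - 2 \left(2 + a\right) = -4 - 2 a$)
$m{\left(Y \right)} = 12$ ($m{\left(Y \right)} = \left(-3\right) \left(-4\right) = 12$)
$\left(-7 - 31\right) m{\left(z{\left(1,1 \right)} \right)} = \left(-7 - 31\right) 12 = \left(-38\right) 12 = -456$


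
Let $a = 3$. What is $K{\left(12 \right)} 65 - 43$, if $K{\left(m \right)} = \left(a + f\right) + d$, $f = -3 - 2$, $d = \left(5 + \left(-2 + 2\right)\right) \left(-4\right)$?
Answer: $-1473$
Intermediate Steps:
$d = -20$ ($d = \left(5 + 0\right) \left(-4\right) = 5 \left(-4\right) = -20$)
$f = -5$
$K{\left(m \right)} = -22$ ($K{\left(m \right)} = \left(3 - 5\right) - 20 = -2 - 20 = -22$)
$K{\left(12 \right)} 65 - 43 = \left(-22\right) 65 - 43 = -1430 - 43 = -1473$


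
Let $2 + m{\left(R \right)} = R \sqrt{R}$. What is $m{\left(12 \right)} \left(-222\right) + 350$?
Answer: $794 - 5328 \sqrt{3} \approx -8434.4$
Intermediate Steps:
$m{\left(R \right)} = -2 + R^{\frac{3}{2}}$ ($m{\left(R \right)} = -2 + R \sqrt{R} = -2 + R^{\frac{3}{2}}$)
$m{\left(12 \right)} \left(-222\right) + 350 = \left(-2 + 12^{\frac{3}{2}}\right) \left(-222\right) + 350 = \left(-2 + 24 \sqrt{3}\right) \left(-222\right) + 350 = \left(444 - 5328 \sqrt{3}\right) + 350 = 794 - 5328 \sqrt{3}$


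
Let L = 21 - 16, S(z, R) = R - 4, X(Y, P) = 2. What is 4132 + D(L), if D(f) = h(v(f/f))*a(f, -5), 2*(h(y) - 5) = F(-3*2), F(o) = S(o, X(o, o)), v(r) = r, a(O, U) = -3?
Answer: 4120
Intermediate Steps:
S(z, R) = -4 + R
F(o) = -2 (F(o) = -4 + 2 = -2)
h(y) = 4 (h(y) = 5 + (½)*(-2) = 5 - 1 = 4)
L = 5
D(f) = -12 (D(f) = 4*(-3) = -12)
4132 + D(L) = 4132 - 12 = 4120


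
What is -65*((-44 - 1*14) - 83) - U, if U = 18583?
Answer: -9418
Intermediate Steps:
-65*((-44 - 1*14) - 83) - U = -65*((-44 - 1*14) - 83) - 1*18583 = -65*((-44 - 14) - 83) - 18583 = -65*(-58 - 83) - 18583 = -65*(-141) - 18583 = 9165 - 18583 = -9418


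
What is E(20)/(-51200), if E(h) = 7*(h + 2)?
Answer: -77/25600 ≈ -0.0030078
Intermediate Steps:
E(h) = 14 + 7*h (E(h) = 7*(2 + h) = 14 + 7*h)
E(20)/(-51200) = (14 + 7*20)/(-51200) = (14 + 140)*(-1/51200) = 154*(-1/51200) = -77/25600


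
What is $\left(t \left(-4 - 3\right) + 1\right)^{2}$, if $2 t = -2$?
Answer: $64$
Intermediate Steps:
$t = -1$ ($t = \frac{1}{2} \left(-2\right) = -1$)
$\left(t \left(-4 - 3\right) + 1\right)^{2} = \left(- (-4 - 3) + 1\right)^{2} = \left(\left(-1\right) \left(-7\right) + 1\right)^{2} = \left(7 + 1\right)^{2} = 8^{2} = 64$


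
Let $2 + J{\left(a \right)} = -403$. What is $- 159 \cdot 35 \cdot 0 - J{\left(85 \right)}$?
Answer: $405$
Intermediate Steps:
$J{\left(a \right)} = -405$ ($J{\left(a \right)} = -2 - 403 = -405$)
$- 159 \cdot 35 \cdot 0 - J{\left(85 \right)} = - 159 \cdot 35 \cdot 0 - -405 = \left(-159\right) 0 + 405 = 0 + 405 = 405$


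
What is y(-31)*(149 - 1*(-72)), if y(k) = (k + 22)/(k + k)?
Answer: 1989/62 ≈ 32.081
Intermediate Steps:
y(k) = (22 + k)/(2*k) (y(k) = (22 + k)/((2*k)) = (22 + k)*(1/(2*k)) = (22 + k)/(2*k))
y(-31)*(149 - 1*(-72)) = ((½)*(22 - 31)/(-31))*(149 - 1*(-72)) = ((½)*(-1/31)*(-9))*(149 + 72) = (9/62)*221 = 1989/62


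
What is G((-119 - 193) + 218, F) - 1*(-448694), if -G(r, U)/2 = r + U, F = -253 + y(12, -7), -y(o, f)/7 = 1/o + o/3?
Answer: 2696671/6 ≈ 4.4945e+5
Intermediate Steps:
y(o, f) = -7/o - 7*o/3 (y(o, f) = -7*(1/o + o/3) = -7/o - 7*o/3)
F = -3379/12 (F = -253 + (-7/12 - 7/3*12) = -253 + (-7*1/12 - 28) = -253 + (-7/12 - 28) = -253 - 343/12 = -3379/12 ≈ -281.58)
G(r, U) = -2*U - 2*r (G(r, U) = -2*(r + U) = -2*(U + r) = -2*U - 2*r)
G((-119 - 193) + 218, F) - 1*(-448694) = (-2*(-3379/12) - 2*((-119 - 193) + 218)) - 1*(-448694) = (3379/6 - 2*(-312 + 218)) + 448694 = (3379/6 - 2*(-94)) + 448694 = (3379/6 + 188) + 448694 = 4507/6 + 448694 = 2696671/6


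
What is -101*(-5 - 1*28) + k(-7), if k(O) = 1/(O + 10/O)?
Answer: 196640/59 ≈ 3332.9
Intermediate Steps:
-101*(-5 - 1*28) + k(-7) = -101*(-5 - 1*28) - 7/(10 + (-7)**2) = -101*(-5 - 28) - 7/(10 + 49) = -101*(-33) - 7/59 = 3333 - 7*1/59 = 3333 - 7/59 = 196640/59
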